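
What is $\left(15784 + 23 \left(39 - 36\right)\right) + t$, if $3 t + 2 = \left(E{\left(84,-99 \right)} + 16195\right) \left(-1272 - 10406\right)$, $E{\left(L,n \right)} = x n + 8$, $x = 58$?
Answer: $- \frac{122116001}{3} \approx -4.0705 \cdot 10^{7}$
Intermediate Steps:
$E{\left(L,n \right)} = 8 + 58 n$ ($E{\left(L,n \right)} = 58 n + 8 = 8 + 58 n$)
$t = - \frac{122163560}{3}$ ($t = - \frac{2}{3} + \frac{\left(\left(8 + 58 \left(-99\right)\right) + 16195\right) \left(-1272 - 10406\right)}{3} = - \frac{2}{3} + \frac{\left(\left(8 - 5742\right) + 16195\right) \left(-11678\right)}{3} = - \frac{2}{3} + \frac{\left(-5734 + 16195\right) \left(-11678\right)}{3} = - \frac{2}{3} + \frac{10461 \left(-11678\right)}{3} = - \frac{2}{3} + \frac{1}{3} \left(-122163558\right) = - \frac{2}{3} - 40721186 = - \frac{122163560}{3} \approx -4.0721 \cdot 10^{7}$)
$\left(15784 + 23 \left(39 - 36\right)\right) + t = \left(15784 + 23 \left(39 - 36\right)\right) - \frac{122163560}{3} = \left(15784 + 23 \cdot 3\right) - \frac{122163560}{3} = \left(15784 + 69\right) - \frac{122163560}{3} = 15853 - \frac{122163560}{3} = - \frac{122116001}{3}$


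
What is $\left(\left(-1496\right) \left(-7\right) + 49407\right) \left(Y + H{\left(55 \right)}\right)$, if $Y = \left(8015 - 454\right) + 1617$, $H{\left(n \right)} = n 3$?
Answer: $559449497$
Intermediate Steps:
$H{\left(n \right)} = 3 n$
$Y = 9178$ ($Y = 7561 + 1617 = 9178$)
$\left(\left(-1496\right) \left(-7\right) + 49407\right) \left(Y + H{\left(55 \right)}\right) = \left(\left(-1496\right) \left(-7\right) + 49407\right) \left(9178 + 3 \cdot 55\right) = \left(10472 + 49407\right) \left(9178 + 165\right) = 59879 \cdot 9343 = 559449497$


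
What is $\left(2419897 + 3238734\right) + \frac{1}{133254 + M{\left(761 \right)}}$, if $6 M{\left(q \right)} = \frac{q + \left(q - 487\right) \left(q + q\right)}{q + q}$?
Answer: $\frac{3017176390573}{533199} \approx 5.6586 \cdot 10^{6}$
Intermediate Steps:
$M{\left(q \right)} = \frac{q + 2 q \left(-487 + q\right)}{12 q}$ ($M{\left(q \right)} = \frac{\left(q + \left(q - 487\right) \left(q + q\right)\right) \frac{1}{q + q}}{6} = \frac{\left(q + \left(-487 + q\right) 2 q\right) \frac{1}{2 q}}{6} = \frac{\left(q + 2 q \left(-487 + q\right)\right) \frac{1}{2 q}}{6} = \frac{\frac{1}{2} \frac{1}{q} \left(q + 2 q \left(-487 + q\right)\right)}{6} = \frac{q + 2 q \left(-487 + q\right)}{12 q}$)
$\left(2419897 + 3238734\right) + \frac{1}{133254 + M{\left(761 \right)}} = \left(2419897 + 3238734\right) + \frac{1}{133254 + \left(- \frac{973}{12} + \frac{1}{6} \cdot 761\right)} = 5658631 + \frac{1}{133254 + \left(- \frac{973}{12} + \frac{761}{6}\right)} = 5658631 + \frac{1}{133254 + \frac{183}{4}} = 5658631 + \frac{1}{\frac{533199}{4}} = 5658631 + \frac{4}{533199} = \frac{3017176390573}{533199}$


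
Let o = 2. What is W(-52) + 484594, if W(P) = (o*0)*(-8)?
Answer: 484594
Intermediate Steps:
W(P) = 0 (W(P) = (2*0)*(-8) = 0*(-8) = 0)
W(-52) + 484594 = 0 + 484594 = 484594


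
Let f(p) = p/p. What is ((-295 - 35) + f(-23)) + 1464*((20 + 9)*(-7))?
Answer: -297521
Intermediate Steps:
f(p) = 1
((-295 - 35) + f(-23)) + 1464*((20 + 9)*(-7)) = ((-295 - 35) + 1) + 1464*((20 + 9)*(-7)) = (-330 + 1) + 1464*(29*(-7)) = -329 + 1464*(-203) = -329 - 297192 = -297521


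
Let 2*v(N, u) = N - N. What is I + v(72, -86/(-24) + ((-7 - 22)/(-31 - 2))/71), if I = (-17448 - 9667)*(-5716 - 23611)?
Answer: 795201605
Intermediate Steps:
v(N, u) = 0 (v(N, u) = (N - N)/2 = (1/2)*0 = 0)
I = 795201605 (I = -27115*(-29327) = 795201605)
I + v(72, -86/(-24) + ((-7 - 22)/(-31 - 2))/71) = 795201605 + 0 = 795201605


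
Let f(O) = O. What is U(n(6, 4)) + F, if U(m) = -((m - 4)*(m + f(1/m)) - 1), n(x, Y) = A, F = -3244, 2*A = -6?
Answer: -9799/3 ≈ -3266.3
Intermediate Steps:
A = -3 (A = (½)*(-6) = -3)
n(x, Y) = -3
U(m) = 1 - (-4 + m)*(m + 1/m) (U(m) = -((m - 4)*(m + 1/m) - 1) = -((-4 + m)*(m + 1/m) - 1) = -(-1 + (-4 + m)*(m + 1/m)) = 1 - (-4 + m)*(m + 1/m))
U(n(6, 4)) + F = (4 + (-3)²*(4 - 1*(-3)))/(-3) - 3244 = -(4 + 9*(4 + 3))/3 - 3244 = -(4 + 9*7)/3 - 3244 = -(4 + 63)/3 - 3244 = -⅓*67 - 3244 = -67/3 - 3244 = -9799/3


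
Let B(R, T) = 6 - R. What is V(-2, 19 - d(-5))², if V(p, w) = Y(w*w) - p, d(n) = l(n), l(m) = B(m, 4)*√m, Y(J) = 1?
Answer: 9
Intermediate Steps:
l(m) = √m*(6 - m) (l(m) = (6 - m)*√m = √m*(6 - m))
d(n) = √n*(6 - n)
V(p, w) = 1 - p
V(-2, 19 - d(-5))² = (1 - 1*(-2))² = (1 + 2)² = 3² = 9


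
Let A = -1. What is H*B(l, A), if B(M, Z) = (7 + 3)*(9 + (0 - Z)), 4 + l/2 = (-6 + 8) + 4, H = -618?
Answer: -61800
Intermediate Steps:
l = 4 (l = -8 + 2*((-6 + 8) + 4) = -8 + 2*(2 + 4) = -8 + 2*6 = -8 + 12 = 4)
B(M, Z) = 90 - 10*Z (B(M, Z) = 10*(9 - Z) = 90 - 10*Z)
H*B(l, A) = -618*(90 - 10*(-1)) = -618*(90 + 10) = -618*100 = -61800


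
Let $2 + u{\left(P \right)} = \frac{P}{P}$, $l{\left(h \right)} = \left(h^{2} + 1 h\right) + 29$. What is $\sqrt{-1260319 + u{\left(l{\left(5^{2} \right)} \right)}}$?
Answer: $4 i \sqrt{78770} \approx 1122.6 i$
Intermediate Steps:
$l{\left(h \right)} = 29 + h + h^{2}$ ($l{\left(h \right)} = \left(h^{2} + h\right) + 29 = \left(h + h^{2}\right) + 29 = 29 + h + h^{2}$)
$u{\left(P \right)} = -1$ ($u{\left(P \right)} = -2 + \frac{P}{P} = -2 + 1 = -1$)
$\sqrt{-1260319 + u{\left(l{\left(5^{2} \right)} \right)}} = \sqrt{-1260319 - 1} = \sqrt{-1260320} = 4 i \sqrt{78770}$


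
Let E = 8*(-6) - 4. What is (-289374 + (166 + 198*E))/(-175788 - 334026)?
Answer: 149752/254907 ≈ 0.58748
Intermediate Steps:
E = -52 (E = -48 - 4 = -52)
(-289374 + (166 + 198*E))/(-175788 - 334026) = (-289374 + (166 + 198*(-52)))/(-175788 - 334026) = (-289374 + (166 - 10296))/(-509814) = (-289374 - 10130)*(-1/509814) = -299504*(-1/509814) = 149752/254907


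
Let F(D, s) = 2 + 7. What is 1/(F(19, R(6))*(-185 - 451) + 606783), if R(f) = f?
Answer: 1/601059 ≈ 1.6637e-6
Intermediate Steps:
F(D, s) = 9
1/(F(19, R(6))*(-185 - 451) + 606783) = 1/(9*(-185 - 451) + 606783) = 1/(9*(-636) + 606783) = 1/(-5724 + 606783) = 1/601059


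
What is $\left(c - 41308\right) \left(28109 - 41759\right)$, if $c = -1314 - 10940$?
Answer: $731121300$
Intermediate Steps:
$c = -12254$ ($c = -1314 - 10940 = -12254$)
$\left(c - 41308\right) \left(28109 - 41759\right) = \left(-12254 - 41308\right) \left(28109 - 41759\right) = \left(-53562\right) \left(-13650\right) = 731121300$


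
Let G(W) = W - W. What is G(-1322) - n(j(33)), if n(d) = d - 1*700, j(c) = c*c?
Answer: -389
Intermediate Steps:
G(W) = 0
j(c) = c**2
n(d) = -700 + d (n(d) = d - 700 = -700 + d)
G(-1322) - n(j(33)) = 0 - (-700 + 33**2) = 0 - (-700 + 1089) = 0 - 1*389 = 0 - 389 = -389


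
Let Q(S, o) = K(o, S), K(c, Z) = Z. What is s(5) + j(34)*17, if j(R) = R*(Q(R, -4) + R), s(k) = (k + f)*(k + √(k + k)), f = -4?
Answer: 39309 + √10 ≈ 39312.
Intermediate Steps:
Q(S, o) = S
s(k) = (-4 + k)*(k + √2*√k) (s(k) = (k - 4)*(k + √(k + k)) = (-4 + k)*(k + √(2*k)) = (-4 + k)*(k + √2*√k))
j(R) = 2*R² (j(R) = R*(R + R) = R*(2*R) = 2*R²)
s(5) + j(34)*17 = (5² - 4*5 + √2*5^(3/2) - 4*√2*√5) + (2*34²)*17 = (25 - 20 + √2*(5*√5) - 4*√10) + (2*1156)*17 = (25 - 20 + 5*√10 - 4*√10) + 2312*17 = (5 + √10) + 39304 = 39309 + √10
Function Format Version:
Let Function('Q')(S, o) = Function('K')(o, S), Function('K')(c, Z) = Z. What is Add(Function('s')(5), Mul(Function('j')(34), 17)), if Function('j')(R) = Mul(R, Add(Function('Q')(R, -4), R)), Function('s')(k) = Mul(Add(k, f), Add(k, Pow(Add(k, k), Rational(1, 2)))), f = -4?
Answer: Add(39309, Pow(10, Rational(1, 2))) ≈ 39312.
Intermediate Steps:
Function('Q')(S, o) = S
Function('s')(k) = Mul(Add(-4, k), Add(k, Mul(Pow(2, Rational(1, 2)), Pow(k, Rational(1, 2))))) (Function('s')(k) = Mul(Add(k, -4), Add(k, Pow(Add(k, k), Rational(1, 2)))) = Mul(Add(-4, k), Add(k, Pow(Mul(2, k), Rational(1, 2)))) = Mul(Add(-4, k), Add(k, Mul(Pow(2, Rational(1, 2)), Pow(k, Rational(1, 2))))))
Function('j')(R) = Mul(2, Pow(R, 2)) (Function('j')(R) = Mul(R, Add(R, R)) = Mul(R, Mul(2, R)) = Mul(2, Pow(R, 2)))
Add(Function('s')(5), Mul(Function('j')(34), 17)) = Add(Add(Pow(5, 2), Mul(-4, 5), Mul(Pow(2, Rational(1, 2)), Pow(5, Rational(3, 2))), Mul(-4, Pow(2, Rational(1, 2)), Pow(5, Rational(1, 2)))), Mul(Mul(2, Pow(34, 2)), 17)) = Add(Add(25, -20, Mul(Pow(2, Rational(1, 2)), Mul(5, Pow(5, Rational(1, 2)))), Mul(-4, Pow(10, Rational(1, 2)))), Mul(Mul(2, 1156), 17)) = Add(Add(25, -20, Mul(5, Pow(10, Rational(1, 2))), Mul(-4, Pow(10, Rational(1, 2)))), Mul(2312, 17)) = Add(Add(5, Pow(10, Rational(1, 2))), 39304) = Add(39309, Pow(10, Rational(1, 2)))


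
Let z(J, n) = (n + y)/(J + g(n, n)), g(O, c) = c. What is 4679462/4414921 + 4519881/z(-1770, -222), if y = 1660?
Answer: -19875094509690218/3174328199 ≈ -6.2612e+6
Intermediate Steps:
z(J, n) = (1660 + n)/(J + n) (z(J, n) = (n + 1660)/(J + n) = (1660 + n)/(J + n))
4679462/4414921 + 4519881/z(-1770, -222) = 4679462/4414921 + 4519881/(((1660 - 222)/(-1770 - 222))) = 4679462*(1/4414921) + 4519881/((1438/(-1992))) = 4679462/4414921 + 4519881/((-1/1992*1438)) = 4679462/4414921 + 4519881/(-719/996) = 4679462/4414921 + 4519881*(-996/719) = 4679462/4414921 - 4501801476/719 = -19875094509690218/3174328199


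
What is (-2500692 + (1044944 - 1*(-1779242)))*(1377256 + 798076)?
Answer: 703706850008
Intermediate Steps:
(-2500692 + (1044944 - 1*(-1779242)))*(1377256 + 798076) = (-2500692 + (1044944 + 1779242))*2175332 = (-2500692 + 2824186)*2175332 = 323494*2175332 = 703706850008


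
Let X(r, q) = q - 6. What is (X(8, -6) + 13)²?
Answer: 1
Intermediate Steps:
X(r, q) = -6 + q
(X(8, -6) + 13)² = ((-6 - 6) + 13)² = (-12 + 13)² = 1² = 1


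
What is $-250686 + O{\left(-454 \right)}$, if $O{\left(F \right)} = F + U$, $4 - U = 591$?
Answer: $-251727$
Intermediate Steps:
$U = -587$ ($U = 4 - 591 = -587$)
$O{\left(F \right)} = -587 + F$ ($O{\left(F \right)} = F - 587 = -587 + F$)
$-250686 + O{\left(-454 \right)} = -250686 - 1041 = -251727$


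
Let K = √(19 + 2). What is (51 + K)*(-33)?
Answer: -1683 - 33*√21 ≈ -1834.2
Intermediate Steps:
K = √21 ≈ 4.5826
(51 + K)*(-33) = (51 + √21)*(-33) = -1683 - 33*√21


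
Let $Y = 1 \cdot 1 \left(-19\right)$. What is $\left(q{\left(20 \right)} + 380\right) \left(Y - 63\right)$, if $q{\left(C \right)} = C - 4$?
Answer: $-32472$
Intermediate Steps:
$Y = -19$ ($Y = 1 \left(-19\right) = -19$)
$q{\left(C \right)} = -4 + C$ ($q{\left(C \right)} = C - 4 = -4 + C$)
$\left(q{\left(20 \right)} + 380\right) \left(Y - 63\right) = \left(\left(-4 + 20\right) + 380\right) \left(-19 - 63\right) = \left(16 + 380\right) \left(-82\right) = 396 \left(-82\right) = -32472$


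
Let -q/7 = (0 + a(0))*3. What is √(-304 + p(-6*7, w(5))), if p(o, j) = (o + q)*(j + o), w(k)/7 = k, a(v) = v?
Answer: I*√10 ≈ 3.1623*I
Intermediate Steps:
q = 0 (q = -7*(0 + 0)*3 = -0*3 = -7*0 = 0)
w(k) = 7*k
p(o, j) = o*(j + o) (p(o, j) = (o + 0)*(j + o) = o*(j + o))
√(-304 + p(-6*7, w(5))) = √(-304 + (-6*7)*(7*5 - 6*7)) = √(-304 - 42*(35 - 42)) = √(-304 - 42*(-7)) = √(-304 + 294) = √(-10) = I*√10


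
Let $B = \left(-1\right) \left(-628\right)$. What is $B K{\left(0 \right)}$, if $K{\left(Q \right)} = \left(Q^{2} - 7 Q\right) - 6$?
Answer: $-3768$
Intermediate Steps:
$B = 628$
$K{\left(Q \right)} = -6 + Q^{2} - 7 Q$
$B K{\left(0 \right)} = 628 \left(-6 + 0^{2} - 0\right) = 628 \left(-6 + 0 + 0\right) = 628 \left(-6\right) = -3768$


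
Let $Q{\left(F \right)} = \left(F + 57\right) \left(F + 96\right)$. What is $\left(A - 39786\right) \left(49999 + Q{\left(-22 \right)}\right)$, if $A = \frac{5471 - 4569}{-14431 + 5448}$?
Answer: $- \frac{18795231820060}{8983} \approx -2.0923 \cdot 10^{9}$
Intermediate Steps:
$Q{\left(F \right)} = \left(57 + F\right) \left(96 + F\right)$
$A = - \frac{902}{8983}$ ($A = \frac{902}{-8983} = 902 \left(- \frac{1}{8983}\right) = - \frac{902}{8983} \approx -0.10041$)
$\left(A - 39786\right) \left(49999 + Q{\left(-22 \right)}\right) = \left(- \frac{902}{8983} - 39786\right) \left(49999 + \left(5472 + \left(-22\right)^{2} + 153 \left(-22\right)\right)\right) = - \frac{357398540 \left(49999 + \left(5472 + 484 - 3366\right)\right)}{8983} = - \frac{357398540 \left(49999 + 2590\right)}{8983} = \left(- \frac{357398540}{8983}\right) 52589 = - \frac{18795231820060}{8983}$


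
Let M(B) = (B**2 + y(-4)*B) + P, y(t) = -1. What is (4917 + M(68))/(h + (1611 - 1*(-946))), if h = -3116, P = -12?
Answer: -9461/559 ≈ -16.925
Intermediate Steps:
M(B) = -12 + B**2 - B (M(B) = (B**2 - B) - 12 = -12 + B**2 - B)
(4917 + M(68))/(h + (1611 - 1*(-946))) = (4917 + (-12 + 68**2 - 1*68))/(-3116 + (1611 - 1*(-946))) = (4917 + (-12 + 4624 - 68))/(-3116 + (1611 + 946)) = (4917 + 4544)/(-3116 + 2557) = 9461/(-559) = 9461*(-1/559) = -9461/559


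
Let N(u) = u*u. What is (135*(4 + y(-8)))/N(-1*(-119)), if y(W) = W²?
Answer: 540/833 ≈ 0.64826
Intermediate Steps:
N(u) = u²
(135*(4 + y(-8)))/N(-1*(-119)) = (135*(4 + (-8)²))/((-1*(-119))²) = (135*(4 + 64))/(119²) = (135*68)/14161 = 9180*(1/14161) = 540/833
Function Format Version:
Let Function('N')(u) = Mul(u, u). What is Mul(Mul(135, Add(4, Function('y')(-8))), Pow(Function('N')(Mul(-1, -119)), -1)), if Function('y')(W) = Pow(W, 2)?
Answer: Rational(540, 833) ≈ 0.64826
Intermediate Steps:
Function('N')(u) = Pow(u, 2)
Mul(Mul(135, Add(4, Function('y')(-8))), Pow(Function('N')(Mul(-1, -119)), -1)) = Mul(Mul(135, Add(4, Pow(-8, 2))), Pow(Pow(Mul(-1, -119), 2), -1)) = Mul(Mul(135, Add(4, 64)), Pow(Pow(119, 2), -1)) = Mul(Mul(135, 68), Pow(14161, -1)) = Mul(9180, Rational(1, 14161)) = Rational(540, 833)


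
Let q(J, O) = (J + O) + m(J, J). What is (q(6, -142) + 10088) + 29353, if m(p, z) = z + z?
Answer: 39317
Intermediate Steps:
m(p, z) = 2*z
q(J, O) = O + 3*J (q(J, O) = (J + O) + 2*J = O + 3*J)
(q(6, -142) + 10088) + 29353 = ((-142 + 3*6) + 10088) + 29353 = ((-142 + 18) + 10088) + 29353 = (-124 + 10088) + 29353 = 9964 + 29353 = 39317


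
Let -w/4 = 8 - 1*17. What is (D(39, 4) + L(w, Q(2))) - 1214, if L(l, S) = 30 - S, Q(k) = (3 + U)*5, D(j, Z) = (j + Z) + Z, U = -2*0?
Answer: -1152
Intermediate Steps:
U = 0
D(j, Z) = j + 2*Z (D(j, Z) = (Z + j) + Z = j + 2*Z)
w = 36 (w = -4*(8 - 1*17) = -4*(8 - 17) = -4*(-9) = 36)
Q(k) = 15 (Q(k) = (3 + 0)*5 = 3*5 = 15)
(D(39, 4) + L(w, Q(2))) - 1214 = ((39 + 2*4) + (30 - 1*15)) - 1214 = ((39 + 8) + (30 - 15)) - 1214 = (47 + 15) - 1214 = 62 - 1214 = -1152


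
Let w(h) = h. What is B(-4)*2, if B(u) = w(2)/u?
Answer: -1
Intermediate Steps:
B(u) = 2/u
B(-4)*2 = (2/(-4))*2 = (2*(-¼))*2 = -½*2 = -1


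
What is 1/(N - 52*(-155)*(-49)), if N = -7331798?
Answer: -1/7726738 ≈ -1.2942e-7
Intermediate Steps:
1/(N - 52*(-155)*(-49)) = 1/(-7331798 - 52*(-155)*(-49)) = 1/(-7331798 + 8060*(-49)) = 1/(-7331798 - 394940) = 1/(-7726738) = -1/7726738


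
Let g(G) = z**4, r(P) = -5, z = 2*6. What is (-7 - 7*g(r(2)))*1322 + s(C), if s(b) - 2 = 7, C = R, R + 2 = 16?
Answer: -191900189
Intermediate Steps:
R = 14 (R = -2 + 16 = 14)
z = 12
C = 14
s(b) = 9 (s(b) = 2 + 7 = 9)
g(G) = 20736 (g(G) = 12**4 = 20736)
(-7 - 7*g(r(2)))*1322 + s(C) = (-7 - 7*20736)*1322 + 9 = (-7 - 145152)*1322 + 9 = -145159*1322 + 9 = -191900198 + 9 = -191900189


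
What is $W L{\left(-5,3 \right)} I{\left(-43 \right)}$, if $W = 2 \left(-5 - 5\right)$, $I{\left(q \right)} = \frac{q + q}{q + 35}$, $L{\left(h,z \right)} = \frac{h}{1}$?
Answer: $1075$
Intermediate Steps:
$L{\left(h,z \right)} = h$ ($L{\left(h,z \right)} = h 1 = h$)
$I{\left(q \right)} = \frac{2 q}{35 + q}$
$W = -20$ ($W = 2 \left(-10\right) = -20$)
$W L{\left(-5,3 \right)} I{\left(-43 \right)} = \left(-20\right) \left(-5\right) 2 \left(-43\right) \frac{1}{35 - 43} = 100 \cdot 2 \left(-43\right) \frac{1}{-8} = 100 \cdot 2 \left(-43\right) \left(- \frac{1}{8}\right) = 100 \cdot \frac{43}{4} = 1075$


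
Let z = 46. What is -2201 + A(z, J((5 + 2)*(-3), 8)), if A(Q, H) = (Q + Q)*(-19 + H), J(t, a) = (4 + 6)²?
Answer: 5251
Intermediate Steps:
J(t, a) = 100 (J(t, a) = 10² = 100)
A(Q, H) = 2*Q*(-19 + H) (A(Q, H) = (2*Q)*(-19 + H) = 2*Q*(-19 + H))
-2201 + A(z, J((5 + 2)*(-3), 8)) = -2201 + 2*46*(-19 + 100) = -2201 + 2*46*81 = -2201 + 7452 = 5251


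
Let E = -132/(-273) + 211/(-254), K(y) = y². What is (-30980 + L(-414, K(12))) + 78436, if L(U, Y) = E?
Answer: 1096889959/23114 ≈ 47456.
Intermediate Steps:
E = -8025/23114 (E = -132*(-1/273) + 211*(-1/254) = 44/91 - 211/254 = -8025/23114 ≈ -0.34719)
L(U, Y) = -8025/23114
(-30980 + L(-414, K(12))) + 78436 = (-30980 - 8025/23114) + 78436 = -716079745/23114 + 78436 = 1096889959/23114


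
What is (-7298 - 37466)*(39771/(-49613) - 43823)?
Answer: 97327243806280/49613 ≈ 1.9617e+9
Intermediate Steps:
(-7298 - 37466)*(39771/(-49613) - 43823) = -44764*(39771*(-1/49613) - 43823) = -44764*(-39771/49613 - 43823) = -44764*(-2174230270/49613) = 97327243806280/49613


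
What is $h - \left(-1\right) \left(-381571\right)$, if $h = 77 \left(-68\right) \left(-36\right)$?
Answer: $-193075$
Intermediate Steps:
$h = 188496$ ($h = \left(-5236\right) \left(-36\right) = 188496$)
$h - \left(-1\right) \left(-381571\right) = 188496 - \left(-1\right) \left(-381571\right) = 188496 - 381571 = -193075$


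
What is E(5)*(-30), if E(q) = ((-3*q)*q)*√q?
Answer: 2250*√5 ≈ 5031.2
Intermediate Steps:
E(q) = -3*q^(5/2) (E(q) = (-3*q²)*√q = -3*q^(5/2))
E(5)*(-30) = -75*√5*(-30) = 2250*√5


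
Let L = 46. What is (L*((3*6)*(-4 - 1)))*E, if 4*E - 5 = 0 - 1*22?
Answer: 17595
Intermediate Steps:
E = -17/4 (E = 5/4 + (0 - 1*22)/4 = 5/4 + (0 - 22)/4 = 5/4 + (¼)*(-22) = 5/4 - 11/2 = -17/4 ≈ -4.2500)
(L*((3*6)*(-4 - 1)))*E = (46*((3*6)*(-4 - 1)))*(-17/4) = (46*(18*(-5)))*(-17/4) = (46*(-90))*(-17/4) = -4140*(-17/4) = 17595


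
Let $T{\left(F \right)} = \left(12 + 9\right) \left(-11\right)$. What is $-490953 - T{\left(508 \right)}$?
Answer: $-490722$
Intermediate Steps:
$T{\left(F \right)} = -231$ ($T{\left(F \right)} = 21 \left(-11\right) = -231$)
$-490953 - T{\left(508 \right)} = -490953 - -231 = -490953 + 231 = -490722$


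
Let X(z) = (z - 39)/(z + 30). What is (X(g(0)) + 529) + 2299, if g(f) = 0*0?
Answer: 28267/10 ≈ 2826.7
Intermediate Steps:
g(f) = 0
X(z) = (-39 + z)/(30 + z)
(X(g(0)) + 529) + 2299 = ((-39 + 0)/(30 + 0) + 529) + 2299 = (-39/30 + 529) + 2299 = ((1/30)*(-39) + 529) + 2299 = (-13/10 + 529) + 2299 = 5277/10 + 2299 = 28267/10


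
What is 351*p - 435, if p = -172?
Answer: -60807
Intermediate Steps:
351*p - 435 = 351*(-172) - 435 = -60372 - 435 = -60807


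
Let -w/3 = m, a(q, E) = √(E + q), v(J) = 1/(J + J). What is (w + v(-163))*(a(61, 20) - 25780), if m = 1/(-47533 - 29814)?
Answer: 1968105499/25215122 ≈ 78.053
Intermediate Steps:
v(J) = 1/(2*J)
m = -1/77347 (m = 1/(-77347) = -1/77347 ≈ -1.2929e-5)
w = 3/77347 (w = -3*(-1/77347) = 3/77347 ≈ 3.8786e-5)
(w + v(-163))*(a(61, 20) - 25780) = (3/77347 + (½)/(-163))*(√(20 + 61) - 25780) = (3/77347 + (½)*(-1/163))*(√81 - 25780) = (3/77347 - 1/326)*(9 - 25780) = -76369/25215122*(-25771) = 1968105499/25215122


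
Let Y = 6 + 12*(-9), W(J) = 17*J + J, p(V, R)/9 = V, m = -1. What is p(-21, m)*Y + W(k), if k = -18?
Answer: 18954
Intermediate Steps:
p(V, R) = 9*V
W(J) = 18*J
Y = -102 (Y = 6 - 108 = -102)
p(-21, m)*Y + W(k) = (9*(-21))*(-102) + 18*(-18) = -189*(-102) - 324 = 19278 - 324 = 18954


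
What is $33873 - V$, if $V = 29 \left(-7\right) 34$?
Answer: $40775$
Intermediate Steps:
$V = -6902$ ($V = \left(-203\right) 34 = -6902$)
$33873 - V = 33873 - -6902 = 33873 + 6902 = 40775$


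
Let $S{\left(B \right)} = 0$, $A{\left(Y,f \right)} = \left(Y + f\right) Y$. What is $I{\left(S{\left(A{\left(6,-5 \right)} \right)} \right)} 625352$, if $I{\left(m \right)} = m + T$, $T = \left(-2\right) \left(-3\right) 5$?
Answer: $18760560$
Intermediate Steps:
$T = 30$ ($T = 6 \cdot 5 = 30$)
$A{\left(Y,f \right)} = Y \left(Y + f\right)$
$I{\left(m \right)} = 30 + m$ ($I{\left(m \right)} = m + 30 = 30 + m$)
$I{\left(S{\left(A{\left(6,-5 \right)} \right)} \right)} 625352 = \left(30 + 0\right) 625352 = 30 \cdot 625352 = 18760560$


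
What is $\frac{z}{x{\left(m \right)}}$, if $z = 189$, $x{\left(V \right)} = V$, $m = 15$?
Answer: $\frac{63}{5} \approx 12.6$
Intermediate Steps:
$\frac{z}{x{\left(m \right)}} = \frac{189}{15} = 189 \cdot \frac{1}{15} = \frac{63}{5}$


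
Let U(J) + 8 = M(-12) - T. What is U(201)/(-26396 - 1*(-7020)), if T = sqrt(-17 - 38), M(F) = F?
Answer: 5/4844 + I*sqrt(55)/19376 ≈ 0.0010322 + 0.00038275*I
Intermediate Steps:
T = I*sqrt(55) (T = sqrt(-55) = I*sqrt(55) ≈ 7.4162*I)
U(J) = -20 - I*sqrt(55) (U(J) = -8 + (-12 - I*sqrt(55)) = -20 - I*sqrt(55))
U(201)/(-26396 - 1*(-7020)) = (-20 - I*sqrt(55))/(-26396 - 1*(-7020)) = (-20 - I*sqrt(55))/(-26396 + 7020) = (-20 - I*sqrt(55))/(-19376) = (-20 - I*sqrt(55))*(-1/19376) = 5/4844 + I*sqrt(55)/19376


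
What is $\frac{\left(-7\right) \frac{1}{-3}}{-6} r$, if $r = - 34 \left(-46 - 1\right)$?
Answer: $- \frac{5593}{9} \approx -621.44$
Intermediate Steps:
$r = 1598$ ($r = \left(-34\right) \left(-47\right) = 1598$)
$\frac{\left(-7\right) \frac{1}{-3}}{-6} r = \frac{\left(-7\right) \frac{1}{-3}}{-6} \cdot 1598 = \left(-7\right) \left(- \frac{1}{3}\right) \left(- \frac{1}{6}\right) 1598 = \frac{7}{3} \left(- \frac{1}{6}\right) 1598 = \left(- \frac{7}{18}\right) 1598 = - \frac{5593}{9}$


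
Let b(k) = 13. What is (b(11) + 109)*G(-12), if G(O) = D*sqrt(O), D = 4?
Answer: 976*I*sqrt(3) ≈ 1690.5*I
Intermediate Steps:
G(O) = 4*sqrt(O)
(b(11) + 109)*G(-12) = (13 + 109)*(4*sqrt(-12)) = 122*(4*(2*I*sqrt(3))) = 122*(8*I*sqrt(3)) = 976*I*sqrt(3)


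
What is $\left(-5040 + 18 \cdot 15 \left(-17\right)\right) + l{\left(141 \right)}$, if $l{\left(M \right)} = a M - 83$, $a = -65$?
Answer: $-18878$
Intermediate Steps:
$l{\left(M \right)} = -83 - 65 M$ ($l{\left(M \right)} = - 65 M - 83 = -83 - 65 M$)
$\left(-5040 + 18 \cdot 15 \left(-17\right)\right) + l{\left(141 \right)} = \left(-5040 + 18 \cdot 15 \left(-17\right)\right) - 9248 = \left(-5040 + 270 \left(-17\right)\right) - 9248 = \left(-5040 - 4590\right) - 9248 = -9630 - 9248 = -18878$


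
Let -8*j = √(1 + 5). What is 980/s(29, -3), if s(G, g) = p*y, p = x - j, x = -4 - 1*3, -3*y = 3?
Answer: 43904/313 + 784*√6/313 ≈ 146.40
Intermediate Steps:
y = -1 (y = -⅓*3 = -1)
x = -7 (x = -4 - 3 = -7)
j = -√6/8 (j = -√(1 + 5)/8 = -√6/8 ≈ -0.30619)
p = -7 + √6/8 (p = -7 - (-1)*√6/8 = -7 + √6/8 ≈ -6.6938)
s(G, g) = 7 - √6/8 (s(G, g) = (-7 + √6/8)*(-1) = 7 - √6/8)
980/s(29, -3) = 980/(7 - √6/8)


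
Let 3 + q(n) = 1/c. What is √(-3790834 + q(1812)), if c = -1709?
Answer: 3*I*√1230202844634/1709 ≈ 1947.0*I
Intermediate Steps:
q(n) = -5128/1709 (q(n) = -3 + 1/(-1709) = -3 - 1/1709 = -5128/1709)
√(-3790834 + q(1812)) = √(-3790834 - 5128/1709) = √(-6478540434/1709) = 3*I*√1230202844634/1709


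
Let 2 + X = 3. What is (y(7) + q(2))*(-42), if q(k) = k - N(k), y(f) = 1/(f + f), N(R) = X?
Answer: -45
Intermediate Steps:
X = 1 (X = -2 + 3 = 1)
N(R) = 1
y(f) = 1/(2*f)
q(k) = -1 + k (q(k) = k - 1*1 = k - 1 = -1 + k)
(y(7) + q(2))*(-42) = ((1/2)/7 + (-1 + 2))*(-42) = ((1/2)*(1/7) + 1)*(-42) = (1/14 + 1)*(-42) = (15/14)*(-42) = -45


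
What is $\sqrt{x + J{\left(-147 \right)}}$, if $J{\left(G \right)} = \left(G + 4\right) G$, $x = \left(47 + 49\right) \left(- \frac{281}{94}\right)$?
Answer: $\frac{\sqrt{45801453}}{47} \approx 143.99$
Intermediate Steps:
$x = - \frac{13488}{47}$ ($x = 96 \left(\left(-281\right) \frac{1}{94}\right) = 96 \left(- \frac{281}{94}\right) = - \frac{13488}{47} \approx -286.98$)
$J{\left(G \right)} = G \left(4 + G\right)$ ($J{\left(G \right)} = \left(4 + G\right) G = G \left(4 + G\right)$)
$\sqrt{x + J{\left(-147 \right)}} = \sqrt{- \frac{13488}{47} - 147 \left(4 - 147\right)} = \sqrt{- \frac{13488}{47} - -21021} = \sqrt{- \frac{13488}{47} + 21021} = \sqrt{\frac{974499}{47}} = \frac{\sqrt{45801453}}{47}$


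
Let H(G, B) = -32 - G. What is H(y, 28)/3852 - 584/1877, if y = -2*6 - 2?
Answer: -126853/401678 ≈ -0.31581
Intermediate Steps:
y = -14 (y = -12 - 2 = -14)
H(y, 28)/3852 - 584/1877 = (-32 - 1*(-14))/3852 - 584/1877 = (-32 + 14)*(1/3852) - 584*1/1877 = -18*1/3852 - 584/1877 = -1/214 - 584/1877 = -126853/401678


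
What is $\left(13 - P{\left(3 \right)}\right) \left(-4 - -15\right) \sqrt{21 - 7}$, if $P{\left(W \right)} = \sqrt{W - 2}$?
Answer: $132 \sqrt{14} \approx 493.9$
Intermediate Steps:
$P{\left(W \right)} = \sqrt{-2 + W}$
$\left(13 - P{\left(3 \right)}\right) \left(-4 - -15\right) \sqrt{21 - 7} = \left(13 - \sqrt{-2 + 3}\right) \left(-4 - -15\right) \sqrt{21 - 7} = \left(13 - \sqrt{1}\right) \left(-4 + 15\right) \sqrt{14} = \left(13 - 1\right) 11 \sqrt{14} = 12 \cdot 11 \sqrt{14} = 132 \sqrt{14}$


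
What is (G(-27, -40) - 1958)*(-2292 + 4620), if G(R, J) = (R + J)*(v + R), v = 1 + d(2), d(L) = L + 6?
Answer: -1750656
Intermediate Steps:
d(L) = 6 + L
v = 9 (v = 1 + (6 + 2) = 1 + 8 = 9)
G(R, J) = (9 + R)*(J + R) (G(R, J) = (R + J)*(9 + R) = (J + R)*(9 + R) = (9 + R)*(J + R))
(G(-27, -40) - 1958)*(-2292 + 4620) = (((-27)² + 9*(-40) + 9*(-27) - 40*(-27)) - 1958)*(-2292 + 4620) = ((729 - 360 - 243 + 1080) - 1958)*2328 = (1206 - 1958)*2328 = -752*2328 = -1750656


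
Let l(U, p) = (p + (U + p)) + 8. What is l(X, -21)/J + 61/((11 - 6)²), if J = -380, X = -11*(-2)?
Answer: 1174/475 ≈ 2.4716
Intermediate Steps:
X = 22
l(U, p) = 8 + U + 2*p (l(U, p) = (U + 2*p) + 8 = 8 + U + 2*p)
l(X, -21)/J + 61/((11 - 6)²) = (8 + 22 + 2*(-21))/(-380) + 61/((11 - 6)²) = (8 + 22 - 42)*(-1/380) + 61/(5²) = -12*(-1/380) + 61/25 = 3/95 + 61*(1/25) = 3/95 + 61/25 = 1174/475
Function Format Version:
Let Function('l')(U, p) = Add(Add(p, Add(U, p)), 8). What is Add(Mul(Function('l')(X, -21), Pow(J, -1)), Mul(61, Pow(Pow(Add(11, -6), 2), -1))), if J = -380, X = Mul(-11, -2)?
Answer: Rational(1174, 475) ≈ 2.4716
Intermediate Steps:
X = 22
Function('l')(U, p) = Add(8, U, Mul(2, p)) (Function('l')(U, p) = Add(Add(U, Mul(2, p)), 8) = Add(8, U, Mul(2, p)))
Add(Mul(Function('l')(X, -21), Pow(J, -1)), Mul(61, Pow(Pow(Add(11, -6), 2), -1))) = Add(Mul(Add(8, 22, Mul(2, -21)), Pow(-380, -1)), Mul(61, Pow(Pow(Add(11, -6), 2), -1))) = Add(Mul(Add(8, 22, -42), Rational(-1, 380)), Mul(61, Pow(Pow(5, 2), -1))) = Add(Mul(-12, Rational(-1, 380)), Mul(61, Pow(25, -1))) = Add(Rational(3, 95), Mul(61, Rational(1, 25))) = Add(Rational(3, 95), Rational(61, 25)) = Rational(1174, 475)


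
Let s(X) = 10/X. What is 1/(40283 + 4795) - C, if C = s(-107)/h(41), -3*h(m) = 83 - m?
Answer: -224641/33763422 ≈ -0.0066534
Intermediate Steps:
h(m) = -83/3 + m/3 (h(m) = -(83 - m)/3 = -83/3 + m/3)
C = 5/749 (C = (10/(-107))/(-83/3 + (⅓)*41) = (10*(-1/107))/(-83/3 + 41/3) = -10/107/(-14) = -10/107*(-1/14) = 5/749 ≈ 0.0066756)
1/(40283 + 4795) - C = 1/(40283 + 4795) - 1*5/749 = 1/45078 - 5/749 = -224641/33763422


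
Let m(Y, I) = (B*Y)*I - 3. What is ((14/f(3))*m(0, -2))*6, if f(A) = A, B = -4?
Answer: -84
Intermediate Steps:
m(Y, I) = -3 - 4*I*Y (m(Y, I) = (-4*Y)*I - 3 = -4*I*Y - 3 = -3 - 4*I*Y)
((14/f(3))*m(0, -2))*6 = ((14/3)*(-3 - 4*(-2)*0))*6 = ((14*(⅓))*(-3 + 0))*6 = ((14/3)*(-3))*6 = -14*6 = -84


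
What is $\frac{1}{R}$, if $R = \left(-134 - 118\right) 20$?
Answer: $- \frac{1}{5040} \approx -0.00019841$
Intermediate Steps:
$R = -5040$ ($R = \left(-252\right) 20 = -5040$)
$\frac{1}{R} = \frac{1}{-5040} = - \frac{1}{5040}$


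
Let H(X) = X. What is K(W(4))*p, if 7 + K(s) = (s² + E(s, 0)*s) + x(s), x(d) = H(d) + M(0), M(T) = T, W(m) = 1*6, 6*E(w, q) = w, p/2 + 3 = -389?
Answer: -32144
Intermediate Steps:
p = -784 (p = -6 + 2*(-389) = -6 - 778 = -784)
E(w, q) = w/6
W(m) = 6
x(d) = d (x(d) = d + 0 = d)
K(s) = -7 + s + 7*s²/6 (K(s) = -7 + ((s² + (s/6)*s) + s) = -7 + ((s² + s²/6) + s) = -7 + (7*s²/6 + s) = -7 + (s + 7*s²/6) = -7 + s + 7*s²/6)
K(W(4))*p = (-7 + 6 + (7/6)*6²)*(-784) = (-7 + 6 + (7/6)*36)*(-784) = (-7 + 6 + 42)*(-784) = 41*(-784) = -32144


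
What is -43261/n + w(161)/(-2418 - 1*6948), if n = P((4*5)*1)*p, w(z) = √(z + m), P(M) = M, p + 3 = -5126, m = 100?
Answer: 43261/102580 - √29/3122 ≈ 0.42000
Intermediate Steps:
p = -5129 (p = -3 - 5126 = -5129)
w(z) = √(100 + z) (w(z) = √(z + 100) = √(100 + z))
n = -102580 (n = ((4*5)*1)*(-5129) = (20*1)*(-5129) = 20*(-5129) = -102580)
-43261/n + w(161)/(-2418 - 1*6948) = -43261/(-102580) + √(100 + 161)/(-2418 - 1*6948) = -43261*(-1/102580) + √261/(-2418 - 6948) = 43261/102580 + (3*√29)/(-9366) = 43261/102580 + (3*√29)*(-1/9366) = 43261/102580 - √29/3122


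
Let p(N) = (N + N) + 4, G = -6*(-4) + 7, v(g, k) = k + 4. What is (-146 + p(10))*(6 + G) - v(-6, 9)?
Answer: -4527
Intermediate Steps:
v(g, k) = 4 + k
G = 31 (G = 24 + 7 = 31)
p(N) = 4 + 2*N (p(N) = 2*N + 4 = 4 + 2*N)
(-146 + p(10))*(6 + G) - v(-6, 9) = (-146 + (4 + 2*10))*(6 + 31) - (4 + 9) = (-146 + (4 + 20))*37 - 1*13 = (-146 + 24)*37 - 13 = -122*37 - 13 = -4514 - 13 = -4527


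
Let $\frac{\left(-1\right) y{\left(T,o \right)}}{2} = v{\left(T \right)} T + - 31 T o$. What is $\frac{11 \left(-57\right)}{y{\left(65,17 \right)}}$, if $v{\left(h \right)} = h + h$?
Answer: $- \frac{627}{51610} \approx -0.012149$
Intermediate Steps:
$v{\left(h \right)} = 2 h$
$y{\left(T,o \right)} = - 4 T^{2} + 62 T o$ ($y{\left(T,o \right)} = - 2 \left(2 T T + - 31 T o\right) = - 2 \left(2 T^{2} - 31 T o\right) = - 4 T^{2} + 62 T o$)
$\frac{11 \left(-57\right)}{y{\left(65,17 \right)}} = \frac{11 \left(-57\right)}{2 \cdot 65 \left(\left(-2\right) 65 + 31 \cdot 17\right)} = - \frac{627}{2 \cdot 65 \left(-130 + 527\right)} = - \frac{627}{2 \cdot 65 \cdot 397} = - \frac{627}{51610}$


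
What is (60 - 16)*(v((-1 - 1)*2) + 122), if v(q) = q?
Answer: 5192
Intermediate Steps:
(60 - 16)*(v((-1 - 1)*2) + 122) = (60 - 16)*((-1 - 1)*2 + 122) = 44*(-2*2 + 122) = 44*(-4 + 122) = 44*118 = 5192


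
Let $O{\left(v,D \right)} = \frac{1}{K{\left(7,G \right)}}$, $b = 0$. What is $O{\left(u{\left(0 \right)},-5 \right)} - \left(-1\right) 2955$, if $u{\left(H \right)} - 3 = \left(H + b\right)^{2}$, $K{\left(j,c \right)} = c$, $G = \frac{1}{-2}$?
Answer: $2953$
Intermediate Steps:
$G = - \frac{1}{2} \approx -0.5$
$u{\left(H \right)} = 3 + H^{2}$ ($u{\left(H \right)} = 3 + \left(H + 0\right)^{2} = 3 + H^{2}$)
$O{\left(v,D \right)} = -2$ ($O{\left(v,D \right)} = \frac{1}{- \frac{1}{2}} = -2$)
$O{\left(u{\left(0 \right)},-5 \right)} - \left(-1\right) 2955 = -2 - \left(-1\right) 2955 = -2 - -2955 = -2 + 2955 = 2953$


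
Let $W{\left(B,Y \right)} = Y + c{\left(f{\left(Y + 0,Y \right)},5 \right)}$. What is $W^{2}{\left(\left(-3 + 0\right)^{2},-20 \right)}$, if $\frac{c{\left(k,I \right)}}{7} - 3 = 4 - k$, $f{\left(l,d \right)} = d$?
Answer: $28561$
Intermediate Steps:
$c{\left(k,I \right)} = 49 - 7 k$ ($c{\left(k,I \right)} = 21 + 7 \left(4 - k\right) = 21 - \left(-28 + 7 k\right) = 49 - 7 k$)
$W{\left(B,Y \right)} = 49 - 6 Y$ ($W{\left(B,Y \right)} = Y - \left(-49 + 7 Y\right) = 49 - 6 Y$)
$W^{2}{\left(\left(-3 + 0\right)^{2},-20 \right)} = \left(49 - -120\right)^{2} = \left(49 + 120\right)^{2} = 169^{2} = 28561$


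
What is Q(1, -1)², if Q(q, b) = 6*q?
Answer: 36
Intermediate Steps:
Q(1, -1)² = (6*1)² = 6² = 36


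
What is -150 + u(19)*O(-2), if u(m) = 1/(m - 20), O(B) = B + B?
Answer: -146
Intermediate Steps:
O(B) = 2*B
u(m) = 1/(-20 + m)
-150 + u(19)*O(-2) = -150 + (2*(-2))/(-20 + 19) = -150 - 4/(-1) = -150 - 1*(-4) = -150 + 4 = -146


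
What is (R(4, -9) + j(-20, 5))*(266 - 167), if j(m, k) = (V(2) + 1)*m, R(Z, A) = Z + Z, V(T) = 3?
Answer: -7128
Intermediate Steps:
R(Z, A) = 2*Z
j(m, k) = 4*m (j(m, k) = (3 + 1)*m = 4*m)
(R(4, -9) + j(-20, 5))*(266 - 167) = (2*4 + 4*(-20))*(266 - 167) = (8 - 80)*99 = -72*99 = -7128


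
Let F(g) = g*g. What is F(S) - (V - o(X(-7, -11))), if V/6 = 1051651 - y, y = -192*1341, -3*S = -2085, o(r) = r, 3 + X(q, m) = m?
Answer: -7371727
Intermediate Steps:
X(q, m) = -3 + m
S = 695 (S = -⅓*(-2085) = 695)
y = -257472
F(g) = g²
V = 7854738 (V = 6*(1051651 - 1*(-257472)) = 6*(1051651 + 257472) = 6*1309123 = 7854738)
F(S) - (V - o(X(-7, -11))) = 695² - (7854738 - (-3 - 11)) = 483025 - (7854738 - 1*(-14)) = 483025 - (7854738 + 14) = 483025 - 1*7854752 = 483025 - 7854752 = -7371727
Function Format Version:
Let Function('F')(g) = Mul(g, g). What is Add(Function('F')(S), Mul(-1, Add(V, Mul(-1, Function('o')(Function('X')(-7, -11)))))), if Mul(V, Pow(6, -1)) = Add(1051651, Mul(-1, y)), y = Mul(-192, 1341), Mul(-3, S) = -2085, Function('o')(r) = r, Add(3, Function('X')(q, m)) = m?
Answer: -7371727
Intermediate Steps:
Function('X')(q, m) = Add(-3, m)
S = 695 (S = Mul(Rational(-1, 3), -2085) = 695)
y = -257472
Function('F')(g) = Pow(g, 2)
V = 7854738 (V = Mul(6, Add(1051651, Mul(-1, -257472))) = Mul(6, Add(1051651, 257472)) = Mul(6, 1309123) = 7854738)
Add(Function('F')(S), Mul(-1, Add(V, Mul(-1, Function('o')(Function('X')(-7, -11)))))) = Add(Pow(695, 2), Mul(-1, Add(7854738, Mul(-1, Add(-3, -11))))) = Add(483025, Mul(-1, Add(7854738, Mul(-1, -14)))) = Add(483025, Mul(-1, Add(7854738, 14))) = Add(483025, Mul(-1, 7854752)) = Add(483025, -7854752) = -7371727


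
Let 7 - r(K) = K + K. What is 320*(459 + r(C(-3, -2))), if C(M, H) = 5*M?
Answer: 158720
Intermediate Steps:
r(K) = 7 - 2*K (r(K) = 7 - (K + K) = 7 - 2*K)
320*(459 + r(C(-3, -2))) = 320*(459 + (7 - 10*(-3))) = 320*(459 + (7 - 2*(-15))) = 320*(459 + (7 + 30)) = 320*(459 + 37) = 320*496 = 158720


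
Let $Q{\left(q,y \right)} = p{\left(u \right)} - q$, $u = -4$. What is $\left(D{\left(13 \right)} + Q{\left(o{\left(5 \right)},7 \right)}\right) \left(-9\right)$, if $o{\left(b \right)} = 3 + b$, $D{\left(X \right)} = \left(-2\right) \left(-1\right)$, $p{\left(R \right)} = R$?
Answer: $90$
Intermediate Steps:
$D{\left(X \right)} = 2$
$Q{\left(q,y \right)} = -4 - q$
$\left(D{\left(13 \right)} + Q{\left(o{\left(5 \right)},7 \right)}\right) \left(-9\right) = \left(2 - 12\right) \left(-9\right) = \left(-10\right) \left(-9\right) = 90$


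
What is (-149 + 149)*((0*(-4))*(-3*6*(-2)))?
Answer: 0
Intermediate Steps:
(-149 + 149)*((0*(-4))*(-3*6*(-2))) = 0*(0*(-18*(-2))) = 0*(0*36) = 0*0 = 0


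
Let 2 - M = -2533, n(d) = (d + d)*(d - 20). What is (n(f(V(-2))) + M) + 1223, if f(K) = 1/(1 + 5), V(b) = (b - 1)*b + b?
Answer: 67525/18 ≈ 3751.4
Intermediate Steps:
V(b) = b + b*(-1 + b) (V(b) = (-1 + b)*b + b = b*(-1 + b) + b = b + b*(-1 + b))
f(K) = ⅙ (f(K) = 1/6 = ⅙)
n(d) = 2*d*(-20 + d) (n(d) = (2*d)*(-20 + d) = 2*d*(-20 + d))
M = 2535 (M = 2 - 1*(-2533) = 2 + 2533 = 2535)
(n(f(V(-2))) + M) + 1223 = (2*(⅙)*(-20 + ⅙) + 2535) + 1223 = (2*(⅙)*(-119/6) + 2535) + 1223 = (-119/18 + 2535) + 1223 = 45511/18 + 1223 = 67525/18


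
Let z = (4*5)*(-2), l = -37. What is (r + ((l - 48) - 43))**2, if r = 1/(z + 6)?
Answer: 18948609/1156 ≈ 16392.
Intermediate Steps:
z = -40 (z = 20*(-2) = -40)
r = -1/34 (r = 1/(-40 + 6) = 1/(-34) = -1/34 ≈ -0.029412)
(r + ((l - 48) - 43))**2 = (-1/34 + ((-37 - 48) - 43))**2 = (-1/34 + (-85 - 43))**2 = (-1/34 - 128)**2 = (-4353/34)**2 = 18948609/1156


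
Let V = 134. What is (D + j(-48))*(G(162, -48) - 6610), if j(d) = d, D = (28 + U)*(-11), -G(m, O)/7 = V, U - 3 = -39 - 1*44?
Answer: -3955152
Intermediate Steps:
U = -80 (U = 3 + (-39 - 1*44) = 3 + (-39 - 44) = 3 - 83 = -80)
G(m, O) = -938 (G(m, O) = -7*134 = -938)
D = 572 (D = (28 - 80)*(-11) = -52*(-11) = 572)
(D + j(-48))*(G(162, -48) - 6610) = (572 - 48)*(-938 - 6610) = 524*(-7548) = -3955152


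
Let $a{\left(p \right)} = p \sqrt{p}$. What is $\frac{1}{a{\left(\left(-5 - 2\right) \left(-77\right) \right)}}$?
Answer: $\frac{\sqrt{11}}{41503} \approx 7.9913 \cdot 10^{-5}$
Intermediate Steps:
$a{\left(p \right)} = p^{\frac{3}{2}}$
$\frac{1}{a{\left(\left(-5 - 2\right) \left(-77\right) \right)}} = \frac{1}{\left(\left(-5 - 2\right) \left(-77\right)\right)^{\frac{3}{2}}} = \frac{1}{\left(\left(-7\right) \left(-77\right)\right)^{\frac{3}{2}}} = \frac{1}{539^{\frac{3}{2}}} = \frac{1}{3773 \sqrt{11}} = \frac{\sqrt{11}}{41503}$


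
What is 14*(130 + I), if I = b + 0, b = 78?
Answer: 2912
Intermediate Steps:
I = 78 (I = 78 + 0 = 78)
14*(130 + I) = 14*(130 + 78) = 14*208 = 2912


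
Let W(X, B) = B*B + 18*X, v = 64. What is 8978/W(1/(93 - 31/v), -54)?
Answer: 26579369/8633394 ≈ 3.0787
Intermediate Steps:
W(X, B) = B² + 18*X
8978/W(1/(93 - 31/v), -54) = 8978/((-54)² + 18/(93 - 31/64)) = 8978/(2916 + 18/(93 - 31*1/64)) = 8978/(2916 + 18/(93 - 31/64)) = 8978/(2916 + 18/(5921/64)) = 8978/(2916 + 18*(64/5921)) = 8978/(2916 + 1152/5921) = 8978/(17266788/5921) = 8978*(5921/17266788) = 26579369/8633394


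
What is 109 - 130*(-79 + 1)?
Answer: 10249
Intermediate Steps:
109 - 130*(-79 + 1) = 109 - 130*(-78) = 109 + 10140 = 10249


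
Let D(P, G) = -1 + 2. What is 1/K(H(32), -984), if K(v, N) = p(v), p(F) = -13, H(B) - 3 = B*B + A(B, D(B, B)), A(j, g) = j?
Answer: -1/13 ≈ -0.076923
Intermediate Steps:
D(P, G) = 1
H(B) = 3 + B + B² (H(B) = 3 + (B*B + B) = 3 + (B² + B) = 3 + (B + B²) = 3 + B + B²)
K(v, N) = -13
1/K(H(32), -984) = 1/(-13) = -1/13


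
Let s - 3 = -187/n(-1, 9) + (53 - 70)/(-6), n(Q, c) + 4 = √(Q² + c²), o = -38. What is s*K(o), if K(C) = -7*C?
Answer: -1463 - 2261*√82/3 ≈ -8287.8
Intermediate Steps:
n(Q, c) = -4 + √(Q² + c²)
s = 35/6 - 187/(-4 + √82) (s = 3 + (-187/(-4 + √((-1)² + 9²)) + (53 - 70)/(-6)) = 3 + (-187/(-4 + √(1 + 81)) - 17*(-⅙)) = 3 + (-187/(-4 + √82) + 17/6) = 3 + (17/6 - 187/(-4 + √82)) = 35/6 - 187/(-4 + √82) ≈ -31.157)
s*K(o) = (-11/2 - 17*√82/6)*(-7*(-38)) = (-11/2 - 17*√82/6)*266 = -1463 - 2261*√82/3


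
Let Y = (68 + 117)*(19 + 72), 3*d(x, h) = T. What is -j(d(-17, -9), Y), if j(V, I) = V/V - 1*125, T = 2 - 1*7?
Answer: 124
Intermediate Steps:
T = -5 (T = 2 - 7 = -5)
d(x, h) = -5/3 (d(x, h) = (1/3)*(-5) = -5/3)
Y = 16835 (Y = 185*91 = 16835)
j(V, I) = -124 (j(V, I) = 1 - 125 = -124)
-j(d(-17, -9), Y) = -1*(-124) = 124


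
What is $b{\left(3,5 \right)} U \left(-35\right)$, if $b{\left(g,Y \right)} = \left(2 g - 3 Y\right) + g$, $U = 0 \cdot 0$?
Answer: $0$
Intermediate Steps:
$U = 0$
$b{\left(g,Y \right)} = - 3 Y + 3 g$ ($b{\left(g,Y \right)} = \left(- 3 Y + 2 g\right) + g = - 3 Y + 3 g$)
$b{\left(3,5 \right)} U \left(-35\right) = \left(\left(-3\right) 5 + 3 \cdot 3\right) 0 \left(-35\right) = \left(-15 + 9\right) 0 \left(-35\right) = \left(-6\right) 0 \left(-35\right) = 0 \left(-35\right) = 0$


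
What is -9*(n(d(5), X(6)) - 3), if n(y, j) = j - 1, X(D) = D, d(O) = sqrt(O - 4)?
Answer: -18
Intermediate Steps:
d(O) = sqrt(-4 + O)
n(y, j) = -1 + j
-9*(n(d(5), X(6)) - 3) = -9*((-1 + 6) - 3) = -9*(5 - 3) = -9*2 = -18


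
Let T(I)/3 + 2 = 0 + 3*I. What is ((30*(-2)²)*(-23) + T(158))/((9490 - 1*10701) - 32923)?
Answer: 224/5689 ≈ 0.039374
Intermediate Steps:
T(I) = -6 + 9*I (T(I) = -6 + 3*(0 + 3*I) = -6 + 3*(3*I) = -6 + 9*I)
((30*(-2)²)*(-23) + T(158))/((9490 - 1*10701) - 32923) = ((30*(-2)²)*(-23) + (-6 + 9*158))/((9490 - 1*10701) - 32923) = ((30*4)*(-23) + (-6 + 1422))/((9490 - 10701) - 32923) = (120*(-23) + 1416)/(-1211 - 32923) = (-2760 + 1416)/(-34134) = -1344*(-1/34134) = 224/5689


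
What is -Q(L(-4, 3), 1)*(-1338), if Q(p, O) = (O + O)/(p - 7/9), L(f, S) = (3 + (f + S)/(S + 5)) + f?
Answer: -192672/137 ≈ -1406.4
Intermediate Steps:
L(f, S) = 3 + f + (S + f)/(5 + S) (L(f, S) = (3 + (S + f)/(5 + S)) + f = 3 + f + (S + f)/(5 + S))
Q(p, O) = 2*O/(-7/9 + p) (Q(p, O) = (2*O)/(p - 7*⅑) = (2*O)/(p - 7/9) = (2*O)/(-7/9 + p) = 2*O/(-7/9 + p))
-Q(L(-4, 3), 1)*(-1338) = -18*1/(-7 + 9*((15 + 4*3 + 6*(-4) + 3*(-4))/(5 + 3)))*(-1338) = -18*1/(-7 + 9*((15 + 12 - 24 - 12)/8))*(-1338) = -18*1/(-7 + 9*((⅛)*(-9)))*(-1338) = -18*1/(-7 + 9*(-9/8))*(-1338) = -18*1/(-7 - 81/8)*(-1338) = -18*1/(-137/8)*(-1338) = -18*1*(-8/137)*(-1338) = -(-144)*(-1338)/137 = -1*192672/137 = -192672/137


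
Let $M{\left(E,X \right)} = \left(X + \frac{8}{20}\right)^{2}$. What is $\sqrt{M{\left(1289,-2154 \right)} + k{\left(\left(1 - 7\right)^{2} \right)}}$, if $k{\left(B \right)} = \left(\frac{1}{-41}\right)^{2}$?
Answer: $\frac{\sqrt{194911654169}}{205} \approx 2153.6$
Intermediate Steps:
$M{\left(E,X \right)} = \left(\frac{2}{5} + X\right)^{2}$ ($M{\left(E,X \right)} = \left(X + 8 \cdot \frac{1}{20}\right)^{2} = \left(X + \frac{2}{5}\right)^{2} = \left(\frac{2}{5} + X\right)^{2}$)
$k{\left(B \right)} = \frac{1}{1681}$ ($k{\left(B \right)} = \left(- \frac{1}{41}\right)^{2} = \frac{1}{1681}$)
$\sqrt{M{\left(1289,-2154 \right)} + k{\left(\left(1 - 7\right)^{2} \right)}} = \sqrt{\frac{\left(2 + 5 \left(-2154\right)\right)^{2}}{25} + \frac{1}{1681}} = \sqrt{\frac{\left(2 - 10770\right)^{2}}{25} + \frac{1}{1681}} = \sqrt{\frac{\left(-10768\right)^{2}}{25} + \frac{1}{1681}} = \sqrt{\frac{1}{25} \cdot 115949824 + \frac{1}{1681}} = \sqrt{\frac{115949824}{25} + \frac{1}{1681}} = \sqrt{\frac{194911654169}{42025}} = \frac{\sqrt{194911654169}}{205}$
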